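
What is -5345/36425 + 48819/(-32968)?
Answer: -390889207/240171880 ≈ -1.6275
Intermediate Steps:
-5345/36425 + 48819/(-32968) = -5345*1/36425 + 48819*(-1/32968) = -1069/7285 - 48819/32968 = -390889207/240171880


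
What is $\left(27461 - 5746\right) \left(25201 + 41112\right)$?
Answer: $1439986795$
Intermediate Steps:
$\left(27461 - 5746\right) \left(25201 + 41112\right) = 21715 \cdot 66313 = 1439986795$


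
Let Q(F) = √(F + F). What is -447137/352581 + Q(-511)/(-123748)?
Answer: -447137/352581 - I*√1022/123748 ≈ -1.2682 - 0.00025834*I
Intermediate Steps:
Q(F) = √2*√F (Q(F) = √(2*F) = √2*√F)
-447137/352581 + Q(-511)/(-123748) = -447137/352581 + (√2*√(-511))/(-123748) = -447137*1/352581 + (√2*(I*√511))*(-1/123748) = -447137/352581 + (I*√1022)*(-1/123748) = -447137/352581 - I*√1022/123748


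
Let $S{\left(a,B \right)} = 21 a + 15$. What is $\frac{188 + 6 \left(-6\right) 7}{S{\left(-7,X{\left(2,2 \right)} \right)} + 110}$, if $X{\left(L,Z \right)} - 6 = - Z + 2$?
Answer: $\frac{32}{11} \approx 2.9091$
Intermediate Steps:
$X{\left(L,Z \right)} = 8 - Z$ ($X{\left(L,Z \right)} = 6 - \left(-2 + Z\right) = 8 - Z$)
$S{\left(a,B \right)} = 15 + 21 a$
$\frac{188 + 6 \left(-6\right) 7}{S{\left(-7,X{\left(2,2 \right)} \right)} + 110} = \frac{188 + 6 \left(-6\right) 7}{\left(15 + 21 \left(-7\right)\right) + 110} = \frac{188 - 252}{\left(15 - 147\right) + 110} = \frac{188 - 252}{-132 + 110} = - \frac{64}{-22} = \left(-64\right) \left(- \frac{1}{22}\right) = \frac{32}{11}$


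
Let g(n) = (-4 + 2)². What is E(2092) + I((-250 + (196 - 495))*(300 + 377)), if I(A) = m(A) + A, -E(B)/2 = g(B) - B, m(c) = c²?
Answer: 138140451432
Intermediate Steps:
g(n) = 4 (g(n) = (-2)² = 4)
E(B) = -8 + 2*B (E(B) = -2*(4 - B) = -8 + 2*B)
I(A) = A + A² (I(A) = A² + A = A + A²)
E(2092) + I((-250 + (196 - 495))*(300 + 377)) = (-8 + 2*2092) + ((-250 + (196 - 495))*(300 + 377))*(1 + (-250 + (196 - 495))*(300 + 377)) = (-8 + 4184) + ((-250 - 299)*677)*(1 + (-250 - 299)*677) = 4176 + (-549*677)*(1 - 549*677) = 4176 - 371673*(1 - 371673) = 4176 - 371673*(-371672) = 4176 + 138140447256 = 138140451432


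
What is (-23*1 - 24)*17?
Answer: -799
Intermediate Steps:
(-23*1 - 24)*17 = (-23 - 24)*17 = -47*17 = -799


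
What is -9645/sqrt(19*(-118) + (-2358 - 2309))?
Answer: 3215*I*sqrt(141)/329 ≈ 116.04*I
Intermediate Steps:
-9645/sqrt(19*(-118) + (-2358 - 2309)) = -9645/sqrt(-2242 - 4667) = -9645*(-I*sqrt(141)/987) = -(-3215)*I*sqrt(141)/329 = 3215*I*sqrt(141)/329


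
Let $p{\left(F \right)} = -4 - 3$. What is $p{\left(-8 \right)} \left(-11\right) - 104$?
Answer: $-27$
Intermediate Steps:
$p{\left(F \right)} = -7$
$p{\left(-8 \right)} \left(-11\right) - 104 = \left(-7\right) \left(-11\right) - 104 = 77 - 104 = -27$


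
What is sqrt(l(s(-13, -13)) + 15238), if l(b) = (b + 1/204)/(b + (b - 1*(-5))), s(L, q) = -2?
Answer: sqrt(158515395)/102 ≈ 123.43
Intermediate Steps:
l(b) = (1/204 + b)/(5 + 2*b) (l(b) = (b + 1/204)/(b + (b + 5)) = (1/204 + b)/(b + (5 + b)) = (1/204 + b)/(5 + 2*b))
sqrt(l(s(-13, -13)) + 15238) = sqrt((1 + 204*(-2))/(204*(5 + 2*(-2))) + 15238) = sqrt((1 - 408)/(204*(5 - 4)) + 15238) = sqrt((1/204)*(-407)/1 + 15238) = sqrt((1/204)*1*(-407) + 15238) = sqrt(-407/204 + 15238) = sqrt(3108145/204) = sqrt(158515395)/102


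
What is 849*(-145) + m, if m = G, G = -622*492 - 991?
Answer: -430120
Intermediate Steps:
G = -307015 (G = -306024 - 991 = -307015)
m = -307015
849*(-145) + m = 849*(-145) - 307015 = -123105 - 307015 = -430120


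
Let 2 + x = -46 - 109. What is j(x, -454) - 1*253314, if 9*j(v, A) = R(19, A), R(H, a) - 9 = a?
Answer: -2280271/9 ≈ -2.5336e+5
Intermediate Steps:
x = -157 (x = -2 + (-46 - 109) = -2 - 155 = -157)
R(H, a) = 9 + a
j(v, A) = 1 + A/9 (j(v, A) = (9 + A)/9 = 1 + A/9)
j(x, -454) - 1*253314 = (1 + (⅑)*(-454)) - 1*253314 = (1 - 454/9) - 253314 = -445/9 - 253314 = -2280271/9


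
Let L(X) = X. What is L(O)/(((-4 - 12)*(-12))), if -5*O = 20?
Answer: -1/48 ≈ -0.020833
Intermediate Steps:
O = -4 (O = -⅕*20 = -4)
L(O)/(((-4 - 12)*(-12))) = -4*(-1/(12*(-4 - 12))) = -4/((-16*(-12))) = -4/192 = -4*1/192 = -1/48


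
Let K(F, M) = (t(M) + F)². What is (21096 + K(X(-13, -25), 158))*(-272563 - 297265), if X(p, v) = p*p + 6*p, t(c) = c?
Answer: -47350997316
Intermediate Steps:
X(p, v) = p² + 6*p
K(F, M) = (F + M)² (K(F, M) = (M + F)² = (F + M)²)
(21096 + K(X(-13, -25), 158))*(-272563 - 297265) = (21096 + (-13*(6 - 13) + 158)²)*(-272563 - 297265) = (21096 + (-13*(-7) + 158)²)*(-569828) = (21096 + (91 + 158)²)*(-569828) = (21096 + 249²)*(-569828) = (21096 + 62001)*(-569828) = 83097*(-569828) = -47350997316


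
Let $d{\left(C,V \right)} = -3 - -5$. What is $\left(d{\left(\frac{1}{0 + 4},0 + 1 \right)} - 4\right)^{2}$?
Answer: $4$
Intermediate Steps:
$d{\left(C,V \right)} = 2$ ($d{\left(C,V \right)} = -3 + 5 = 2$)
$\left(d{\left(\frac{1}{0 + 4},0 + 1 \right)} - 4\right)^{2} = \left(2 - 4\right)^{2} = \left(-2\right)^{2} = 4$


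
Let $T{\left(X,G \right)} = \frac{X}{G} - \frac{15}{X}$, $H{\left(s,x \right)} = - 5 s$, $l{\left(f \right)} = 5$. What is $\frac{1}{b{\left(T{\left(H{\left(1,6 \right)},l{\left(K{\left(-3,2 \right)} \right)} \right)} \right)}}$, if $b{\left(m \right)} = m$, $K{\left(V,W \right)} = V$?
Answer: $\frac{1}{2} \approx 0.5$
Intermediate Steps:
$T{\left(X,G \right)} = - \frac{15}{X} + \frac{X}{G}$
$\frac{1}{b{\left(T{\left(H{\left(1,6 \right)},l{\left(K{\left(-3,2 \right)} \right)} \right)} \right)}} = \frac{1}{- \frac{15}{\left(-5\right) 1} + \frac{\left(-5\right) 1}{5}} = \frac{1}{- \frac{15}{-5} - 1} = \frac{1}{\left(-15\right) \left(- \frac{1}{5}\right) - 1} = \frac{1}{3 - 1} = \frac{1}{2}$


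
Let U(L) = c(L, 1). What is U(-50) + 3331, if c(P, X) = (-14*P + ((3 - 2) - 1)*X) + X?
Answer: 4032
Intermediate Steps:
c(P, X) = X - 14*P (c(P, X) = (-14*P + (1 - 1)*X) + X = (-14*P + 0*X) + X = (-14*P + 0) + X = -14*P + X = X - 14*P)
U(L) = 1 - 14*L
U(-50) + 3331 = (1 - 14*(-50)) + 3331 = (1 + 700) + 3331 = 701 + 3331 = 4032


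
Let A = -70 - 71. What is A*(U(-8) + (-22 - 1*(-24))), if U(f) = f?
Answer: 846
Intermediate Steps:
A = -141
A*(U(-8) + (-22 - 1*(-24))) = -141*(-8 + (-22 - 1*(-24))) = -141*(-8 + (-22 + 24)) = -141*(-8 + 2) = -141*(-6) = 846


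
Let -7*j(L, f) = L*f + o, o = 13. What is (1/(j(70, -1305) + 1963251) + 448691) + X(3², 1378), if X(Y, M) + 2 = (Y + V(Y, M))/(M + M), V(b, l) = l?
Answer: 8553539190165383/19063381532 ≈ 4.4869e+5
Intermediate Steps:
j(L, f) = -13/7 - L*f/7 (j(L, f) = -(L*f + 13)/7 = -(13 + L*f)/7 = -13/7 - L*f/7)
X(Y, M) = -2 + (M + Y)/(2*M) (X(Y, M) = -2 + (Y + M)/(M + M) = -2 + (M + Y)/((2*M)) = -2 + (M + Y)*(1/(2*M)) = -2 + (M + Y)/(2*M))
(1/(j(70, -1305) + 1963251) + 448691) + X(3², 1378) = (1/((-13/7 - ⅐*70*(-1305)) + 1963251) + 448691) + (½)*(3² - 3*1378)/1378 = (1/((-13/7 + 13050) + 1963251) + 448691) + (½)*(1/1378)*(9 - 4134) = (1/(91337/7 + 1963251) + 448691) + (½)*(1/1378)*(-4125) = (1/(13834094/7) + 448691) - 4125/2756 = (7/13834094 + 448691) - 4125/2756 = 6207233470961/13834094 - 4125/2756 = 8553539190165383/19063381532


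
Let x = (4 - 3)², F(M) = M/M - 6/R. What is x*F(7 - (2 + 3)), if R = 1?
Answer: -5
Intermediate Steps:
F(M) = -5 (F(M) = M/M - 6/1 = 1 - 6*1 = 1 - 6 = -5)
x = 1 (x = 1² = 1)
x*F(7 - (2 + 3)) = 1*(-5) = -5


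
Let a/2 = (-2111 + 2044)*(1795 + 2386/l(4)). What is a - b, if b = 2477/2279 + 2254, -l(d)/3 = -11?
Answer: -18987789025/75207 ≈ -2.5247e+5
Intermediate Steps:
l(d) = 33 (l(d) = -3*(-11) = 33)
b = 5139343/2279 (b = 2477*(1/2279) + 2254 = 2477/2279 + 2254 = 5139343/2279 ≈ 2255.1)
a = -8257214/33 (a = 2*((-2111 + 2044)*(1795 + 2386/33)) = 2*(-67*(1795 + 2386*(1/33))) = 2*(-67*(1795 + 2386/33)) = 2*(-67*61621/33) = 2*(-4128607/33) = -8257214/33 ≈ -2.5022e+5)
a - b = -8257214/33 - 1*5139343/2279 = -8257214/33 - 5139343/2279 = -18987789025/75207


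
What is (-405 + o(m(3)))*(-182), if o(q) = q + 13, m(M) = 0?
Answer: 71344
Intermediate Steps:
o(q) = 13 + q
(-405 + o(m(3)))*(-182) = (-405 + (13 + 0))*(-182) = (-405 + 13)*(-182) = -392*(-182) = 71344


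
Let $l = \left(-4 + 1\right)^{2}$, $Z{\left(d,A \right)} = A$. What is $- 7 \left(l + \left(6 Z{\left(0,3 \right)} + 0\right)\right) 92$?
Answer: $-17388$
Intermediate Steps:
$l = 9$ ($l = \left(-3\right)^{2} = 9$)
$- 7 \left(l + \left(6 Z{\left(0,3 \right)} + 0\right)\right) 92 = - 7 \left(9 + \left(6 \cdot 3 + 0\right)\right) 92 = - 7 \left(9 + \left(18 + 0\right)\right) 92 = - 7 \left(9 + 18\right) 92 = \left(-7\right) 27 \cdot 92 = \left(-189\right) 92 = -17388$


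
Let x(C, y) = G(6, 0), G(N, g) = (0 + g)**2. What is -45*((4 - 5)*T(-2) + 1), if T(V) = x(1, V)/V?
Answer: -45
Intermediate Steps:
G(N, g) = g**2
x(C, y) = 0 (x(C, y) = 0**2 = 0)
T(V) = 0 (T(V) = 0/V = 0)
-45*((4 - 5)*T(-2) + 1) = -45*((4 - 5)*0 + 1) = -45*(-1*0 + 1) = -45*(0 + 1) = -45*1 = -45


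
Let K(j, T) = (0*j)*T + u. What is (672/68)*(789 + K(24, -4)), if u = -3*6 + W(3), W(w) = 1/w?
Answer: 129584/17 ≈ 7622.6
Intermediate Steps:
W(w) = 1/w
u = -53/3 (u = -3*6 + 1/3 = -18 + ⅓ = -53/3 ≈ -17.667)
K(j, T) = -53/3 (K(j, T) = (0*j)*T - 53/3 = 0*T - 53/3 = 0 - 53/3 = -53/3)
(672/68)*(789 + K(24, -4)) = (672/68)*(789 - 53/3) = (672*(1/68))*(2314/3) = (168/17)*(2314/3) = 129584/17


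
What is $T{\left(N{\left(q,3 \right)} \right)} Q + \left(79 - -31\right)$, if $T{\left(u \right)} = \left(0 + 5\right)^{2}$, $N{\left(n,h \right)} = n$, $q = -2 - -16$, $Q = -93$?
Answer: $-2215$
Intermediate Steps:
$q = 14$ ($q = -2 + 16 = 14$)
$T{\left(u \right)} = 25$ ($T{\left(u \right)} = 5^{2} = 25$)
$T{\left(N{\left(q,3 \right)} \right)} Q + \left(79 - -31\right) = 25 \left(-93\right) + \left(79 - -31\right) = -2325 + \left(79 + 31\right) = -2325 + 110 = -2215$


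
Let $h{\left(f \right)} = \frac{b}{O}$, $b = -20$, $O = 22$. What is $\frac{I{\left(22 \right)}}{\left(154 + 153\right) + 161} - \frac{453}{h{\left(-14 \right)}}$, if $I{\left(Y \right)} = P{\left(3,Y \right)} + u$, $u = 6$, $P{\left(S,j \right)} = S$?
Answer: $\frac{129563}{260} \approx 498.32$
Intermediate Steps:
$h{\left(f \right)} = - \frac{10}{11}$ ($h{\left(f \right)} = - \frac{20}{22} = \left(-20\right) \frac{1}{22} = - \frac{10}{11}$)
$I{\left(Y \right)} = 9$ ($I{\left(Y \right)} = 3 + 6 = 9$)
$\frac{I{\left(22 \right)}}{\left(154 + 153\right) + 161} - \frac{453}{h{\left(-14 \right)}} = \frac{9}{\left(154 + 153\right) + 161} - \frac{453}{- \frac{10}{11}} = \frac{9}{307 + 161} - - \frac{4983}{10} = \frac{9}{468} + \frac{4983}{10} = 9 \cdot \frac{1}{468} + \frac{4983}{10} = \frac{1}{52} + \frac{4983}{10} = \frac{129563}{260}$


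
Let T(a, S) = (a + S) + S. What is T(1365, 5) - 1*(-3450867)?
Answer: 3452242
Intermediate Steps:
T(a, S) = a + 2*S (T(a, S) = (S + a) + S = a + 2*S)
T(1365, 5) - 1*(-3450867) = (1365 + 2*5) - 1*(-3450867) = (1365 + 10) + 3450867 = 1375 + 3450867 = 3452242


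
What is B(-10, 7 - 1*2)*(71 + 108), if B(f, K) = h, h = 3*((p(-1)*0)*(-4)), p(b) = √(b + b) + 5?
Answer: 0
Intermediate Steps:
p(b) = 5 + √2*√b (p(b) = √(2*b) + 5 = √2*√b + 5 = 5 + √2*√b)
h = 0 (h = 3*(((5 + √2*√(-1))*0)*(-4)) = 3*(((5 + √2*I)*0)*(-4)) = 3*(((5 + I*√2)*0)*(-4)) = 3*(0*(-4)) = 3*0 = 0)
B(f, K) = 0
B(-10, 7 - 1*2)*(71 + 108) = 0*(71 + 108) = 0*179 = 0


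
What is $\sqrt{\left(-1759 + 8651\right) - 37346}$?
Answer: $i \sqrt{30454} \approx 174.51 i$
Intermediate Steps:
$\sqrt{\left(-1759 + 8651\right) - 37346} = \sqrt{6892 - 37346} = \sqrt{-30454} = i \sqrt{30454}$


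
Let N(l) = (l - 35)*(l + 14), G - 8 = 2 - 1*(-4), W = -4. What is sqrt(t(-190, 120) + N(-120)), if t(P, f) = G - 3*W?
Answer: 22*sqrt(34) ≈ 128.28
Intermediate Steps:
G = 14 (G = 8 + (2 - 1*(-4)) = 8 + (2 + 4) = 8 + 6 = 14)
t(P, f) = 26 (t(P, f) = 14 - 3*(-4) = 14 + 12 = 26)
N(l) = (-35 + l)*(14 + l)
sqrt(t(-190, 120) + N(-120)) = sqrt(26 + (-490 + (-120)**2 - 21*(-120))) = sqrt(26 + (-490 + 14400 + 2520)) = sqrt(26 + 16430) = sqrt(16456) = 22*sqrt(34)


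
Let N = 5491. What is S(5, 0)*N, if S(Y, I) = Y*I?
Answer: 0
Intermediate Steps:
S(Y, I) = I*Y
S(5, 0)*N = (0*5)*5491 = 0*5491 = 0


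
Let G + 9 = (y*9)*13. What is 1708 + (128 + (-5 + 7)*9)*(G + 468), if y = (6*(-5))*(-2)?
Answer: 1093642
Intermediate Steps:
y = 60 (y = -30*(-2) = 60)
G = 7011 (G = -9 + (60*9)*13 = -9 + 540*13 = -9 + 7020 = 7011)
1708 + (128 + (-5 + 7)*9)*(G + 468) = 1708 + (128 + (-5 + 7)*9)*(7011 + 468) = 1708 + (128 + 2*9)*7479 = 1708 + (128 + 18)*7479 = 1708 + 146*7479 = 1708 + 1091934 = 1093642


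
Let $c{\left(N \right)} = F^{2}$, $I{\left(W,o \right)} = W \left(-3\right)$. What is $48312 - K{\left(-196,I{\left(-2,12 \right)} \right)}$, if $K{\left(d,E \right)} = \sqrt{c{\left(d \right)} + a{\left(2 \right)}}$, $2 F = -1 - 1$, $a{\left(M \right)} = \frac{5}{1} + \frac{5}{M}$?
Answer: $48312 - \frac{\sqrt{34}}{2} \approx 48309.0$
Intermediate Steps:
$a{\left(M \right)} = 5 + \frac{5}{M}$ ($a{\left(M \right)} = 5 \cdot 1 + \frac{5}{M} = 5 + \frac{5}{M}$)
$I{\left(W,o \right)} = - 3 W$
$F = -1$ ($F = \frac{-1 - 1}{2} = \frac{1}{2} \left(-2\right) = -1$)
$c{\left(N \right)} = 1$ ($c{\left(N \right)} = \left(-1\right)^{2} = 1$)
$K{\left(d,E \right)} = \frac{\sqrt{34}}{2}$ ($K{\left(d,E \right)} = \sqrt{1 + \left(5 + \frac{5}{2}\right)} = \sqrt{1 + \frac{15}{2}} = \sqrt{\frac{17}{2}} = \frac{\sqrt{34}}{2}$)
$48312 - K{\left(-196,I{\left(-2,12 \right)} \right)} = 48312 - \frac{\sqrt{34}}{2}$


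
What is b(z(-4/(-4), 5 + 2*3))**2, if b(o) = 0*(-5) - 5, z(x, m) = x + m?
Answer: 25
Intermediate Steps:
z(x, m) = m + x
b(o) = -5 (b(o) = 0 - 5 = -5)
b(z(-4/(-4), 5 + 2*3))**2 = (-5)**2 = 25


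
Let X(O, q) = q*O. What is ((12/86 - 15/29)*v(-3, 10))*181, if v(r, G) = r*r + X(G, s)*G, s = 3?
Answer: -26342559/1247 ≈ -21125.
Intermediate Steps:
X(O, q) = O*q
v(r, G) = r² + 3*G² (v(r, G) = r*r + (G*3)*G = r² + (3*G)*G = r² + 3*G²)
((12/86 - 15/29)*v(-3, 10))*181 = ((12/86 - 15/29)*((-3)² + 3*10²))*181 = ((12*(1/86) - 15*1/29)*(9 + 3*100))*181 = ((6/43 - 15/29)*(9 + 300))*181 = -471/1247*309*181 = -145539/1247*181 = -26342559/1247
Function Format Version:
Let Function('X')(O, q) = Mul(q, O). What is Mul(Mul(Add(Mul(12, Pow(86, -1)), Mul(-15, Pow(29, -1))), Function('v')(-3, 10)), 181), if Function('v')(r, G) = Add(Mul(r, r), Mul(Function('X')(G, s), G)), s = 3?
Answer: Rational(-26342559, 1247) ≈ -21125.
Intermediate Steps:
Function('X')(O, q) = Mul(O, q)
Function('v')(r, G) = Add(Pow(r, 2), Mul(3, Pow(G, 2))) (Function('v')(r, G) = Add(Mul(r, r), Mul(Mul(G, 3), G)) = Add(Pow(r, 2), Mul(Mul(3, G), G)) = Add(Pow(r, 2), Mul(3, Pow(G, 2))))
Mul(Mul(Add(Mul(12, Pow(86, -1)), Mul(-15, Pow(29, -1))), Function('v')(-3, 10)), 181) = Mul(Mul(Add(Mul(12, Pow(86, -1)), Mul(-15, Pow(29, -1))), Add(Pow(-3, 2), Mul(3, Pow(10, 2)))), 181) = Mul(Mul(Add(Mul(12, Rational(1, 86)), Mul(-15, Rational(1, 29))), Add(9, Mul(3, 100))), 181) = Mul(Mul(Add(Rational(6, 43), Rational(-15, 29)), Add(9, 300)), 181) = Mul(Mul(Rational(-471, 1247), 309), 181) = Mul(Rational(-145539, 1247), 181) = Rational(-26342559, 1247)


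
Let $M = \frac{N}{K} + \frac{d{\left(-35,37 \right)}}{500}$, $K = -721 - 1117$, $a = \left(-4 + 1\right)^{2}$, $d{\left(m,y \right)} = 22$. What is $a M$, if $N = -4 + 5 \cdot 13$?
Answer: $\frac{11178}{114875} \approx 0.097306$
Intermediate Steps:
$a = 9$ ($a = \left(-3\right)^{2} = 9$)
$K = -1838$ ($K = -721 - 1117 = -1838$)
$N = 61$ ($N = -4 + 65 = 61$)
$M = \frac{1242}{114875}$ ($M = \frac{61}{-1838} + \frac{22}{500} = 61 \left(- \frac{1}{1838}\right) + 22 \cdot \frac{1}{500} = - \frac{61}{1838} + \frac{11}{250} = \frac{1242}{114875} \approx 0.010812$)
$a M = 9 \cdot \frac{1242}{114875} = \frac{11178}{114875}$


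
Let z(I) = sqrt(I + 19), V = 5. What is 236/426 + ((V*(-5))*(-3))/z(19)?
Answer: 118/213 + 75*sqrt(38)/38 ≈ 12.721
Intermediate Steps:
z(I) = sqrt(19 + I)
236/426 + ((V*(-5))*(-3))/z(19) = 236/426 + ((5*(-5))*(-3))/(sqrt(19 + 19)) = 236*(1/426) + (-25*(-3))/(sqrt(38)) = 118/213 + 75*(sqrt(38)/38) = 118/213 + 75*sqrt(38)/38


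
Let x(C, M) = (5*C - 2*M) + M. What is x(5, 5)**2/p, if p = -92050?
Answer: -8/1841 ≈ -0.0043455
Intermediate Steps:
x(C, M) = -M + 5*C (x(C, M) = (-2*M + 5*C) + M = -M + 5*C)
x(5, 5)**2/p = (-1*5 + 5*5)**2/(-92050) = (-5 + 25)**2*(-1/92050) = 20**2*(-1/92050) = 400*(-1/92050) = -8/1841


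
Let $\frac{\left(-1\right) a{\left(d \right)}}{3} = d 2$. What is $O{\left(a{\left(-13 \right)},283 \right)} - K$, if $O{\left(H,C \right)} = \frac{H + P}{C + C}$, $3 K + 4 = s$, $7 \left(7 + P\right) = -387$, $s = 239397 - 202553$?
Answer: $- \frac{24326625}{1981} \approx -12280.0$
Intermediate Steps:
$a{\left(d \right)} = - 6 d$ ($a{\left(d \right)} = - 3 d 2 = - 3 \cdot 2 d = - 6 d$)
$s = 36844$ ($s = 239397 - 202553 = 36844$)
$P = - \frac{436}{7}$ ($P = -7 + \frac{1}{7} \left(-387\right) = -7 - \frac{387}{7} = - \frac{436}{7} \approx -62.286$)
$K = 12280$ ($K = - \frac{4}{3} + \frac{1}{3} \cdot 36844 = - \frac{4}{3} + \frac{36844}{3} = 12280$)
$O{\left(H,C \right)} = \frac{- \frac{436}{7} + H}{2 C}$ ($O{\left(H,C \right)} = \frac{H - \frac{436}{7}}{C + C} = \frac{- \frac{436}{7} + H}{2 C}$)
$O{\left(a{\left(-13 \right)},283 \right)} - K = \frac{-436 + 7 \left(\left(-6\right) \left(-13\right)\right)}{14 \cdot 283} - 12280 = \frac{1}{14} \cdot \frac{1}{283} \left(-436 + 7 \cdot 78\right) - 12280 = \frac{1}{14} \cdot \frac{1}{283} \left(-436 + 546\right) - 12280 = \frac{1}{14} \cdot \frac{1}{283} \cdot 110 - 12280 = \frac{55}{1981} - 12280 = - \frac{24326625}{1981}$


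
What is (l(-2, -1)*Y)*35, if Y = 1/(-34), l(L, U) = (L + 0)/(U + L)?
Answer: -35/51 ≈ -0.68627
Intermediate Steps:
l(L, U) = L/(L + U)
Y = -1/34 ≈ -0.029412
(l(-2, -1)*Y)*35 = (-2/(-2 - 1)*(-1/34))*35 = (-2/(-3)*(-1/34))*35 = (-2*(-⅓)*(-1/34))*35 = ((⅔)*(-1/34))*35 = -1/51*35 = -35/51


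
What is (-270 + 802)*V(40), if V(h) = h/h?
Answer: 532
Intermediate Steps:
V(h) = 1
(-270 + 802)*V(40) = (-270 + 802)*1 = 532*1 = 532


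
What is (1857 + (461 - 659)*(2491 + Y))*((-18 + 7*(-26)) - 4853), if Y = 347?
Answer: 2830018551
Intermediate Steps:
(1857 + (461 - 659)*(2491 + Y))*((-18 + 7*(-26)) - 4853) = (1857 + (461 - 659)*(2491 + 347))*((-18 + 7*(-26)) - 4853) = (1857 - 198*2838)*((-18 - 182) - 4853) = (1857 - 561924)*(-200 - 4853) = -560067*(-5053) = 2830018551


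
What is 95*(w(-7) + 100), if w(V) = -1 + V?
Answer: 8740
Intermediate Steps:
95*(w(-7) + 100) = 95*((-1 - 7) + 100) = 95*(-8 + 100) = 95*92 = 8740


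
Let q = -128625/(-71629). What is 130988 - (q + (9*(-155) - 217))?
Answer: 9497876775/71629 ≈ 1.3260e+5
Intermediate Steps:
q = 128625/71629 (q = -128625*(-1/71629) = 128625/71629 ≈ 1.7957)
130988 - (q + (9*(-155) - 217)) = 130988 - (128625/71629 + (9*(-155) - 217)) = 130988 - (128625/71629 + (-1395 - 217)) = 130988 - (128625/71629 - 1612) = 130988 - 1*(-115337323/71629) = 130988 + 115337323/71629 = 9497876775/71629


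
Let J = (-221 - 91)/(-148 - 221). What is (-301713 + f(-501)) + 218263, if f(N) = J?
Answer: -10264246/123 ≈ -83449.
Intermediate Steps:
J = 104/123 (J = -312/(-369) = -312*(-1/369) = 104/123 ≈ 0.84553)
f(N) = 104/123
(-301713 + f(-501)) + 218263 = (-301713 + 104/123) + 218263 = -37110595/123 + 218263 = -10264246/123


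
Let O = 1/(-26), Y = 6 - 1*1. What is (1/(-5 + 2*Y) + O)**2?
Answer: 441/16900 ≈ 0.026095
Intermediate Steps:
Y = 5 (Y = 6 - 1 = 5)
O = -1/26 ≈ -0.038462
(1/(-5 + 2*Y) + O)**2 = (1/(-5 + 2*5) - 1/26)**2 = (1/(-5 + 10) - 1/26)**2 = (1/5 - 1/26)**2 = (21/130)**2 = 441/16900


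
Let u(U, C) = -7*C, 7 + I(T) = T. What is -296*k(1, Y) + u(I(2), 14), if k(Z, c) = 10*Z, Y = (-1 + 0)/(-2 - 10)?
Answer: -3058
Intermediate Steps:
I(T) = -7 + T
Y = 1/12 (Y = -1/(-12) = -1*(-1/12) = 1/12 ≈ 0.083333)
-296*k(1, Y) + u(I(2), 14) = -2960 - 7*14 = -296*10 - 98 = -2960 - 98 = -3058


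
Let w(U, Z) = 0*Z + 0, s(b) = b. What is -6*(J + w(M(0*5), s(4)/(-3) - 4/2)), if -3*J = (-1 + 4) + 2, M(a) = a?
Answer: 10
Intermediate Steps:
w(U, Z) = 0 (w(U, Z) = 0 + 0 = 0)
J = -5/3 (J = -((-1 + 4) + 2)/3 = -(3 + 2)/3 = -⅓*5 = -5/3 ≈ -1.6667)
-6*(J + w(M(0*5), s(4)/(-3) - 4/2)) = -6*(-5/3 + 0) = -6*(-5/3) = 10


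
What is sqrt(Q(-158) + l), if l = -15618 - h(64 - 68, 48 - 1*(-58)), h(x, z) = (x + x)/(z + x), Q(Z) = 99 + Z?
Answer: I*sqrt(40775673)/51 ≈ 125.21*I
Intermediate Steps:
h(x, z) = 2*x/(x + z) (h(x, z) = (2*x)/(x + z) = 2*x/(x + z))
l = -796514/51 (l = -15618 - 2*(64 - 68)/((64 - 68) + (48 - 1*(-58))) = -15618 - 2*(-4)/(-4 + (48 + 58)) = -15618 - 2*(-4)/(-4 + 106) = -15618 - 2*(-4)/102 = -15618 - 1*(-4/51) = -15618 + 4/51 = -796514/51 ≈ -15618.)
sqrt(Q(-158) + l) = sqrt((99 - 158) - 796514/51) = sqrt(-59 - 796514/51) = sqrt(-799523/51) = I*sqrt(40775673)/51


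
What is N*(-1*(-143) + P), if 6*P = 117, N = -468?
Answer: -76050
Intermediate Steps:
P = 39/2 (P = (⅙)*117 = 39/2 ≈ 19.500)
N*(-1*(-143) + P) = -468*(-1*(-143) + 39/2) = -468*(143 + 39/2) = -468*325/2 = -76050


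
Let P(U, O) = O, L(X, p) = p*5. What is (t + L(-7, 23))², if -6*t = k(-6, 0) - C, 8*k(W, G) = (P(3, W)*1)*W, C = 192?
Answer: 342225/16 ≈ 21389.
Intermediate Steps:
L(X, p) = 5*p
k(W, G) = W²/8 (k(W, G) = ((W*1)*W)/8 = (W*W)/8 = W²/8)
t = 125/4 (t = -((⅛)*(-6)² - 1*192)/6 = -((⅛)*36 - 192)/6 = -(9/2 - 192)/6 = -⅙*(-375/2) = 125/4 ≈ 31.250)
(t + L(-7, 23))² = (125/4 + 5*23)² = (125/4 + 115)² = (585/4)² = 342225/16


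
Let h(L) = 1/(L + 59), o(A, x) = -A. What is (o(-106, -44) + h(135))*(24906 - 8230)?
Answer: 171470970/97 ≈ 1.7677e+6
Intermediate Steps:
h(L) = 1/(59 + L)
(o(-106, -44) + h(135))*(24906 - 8230) = (-1*(-106) + 1/(59 + 135))*(24906 - 8230) = (106 + 1/194)*16676 = (20565/194)*16676 = 171470970/97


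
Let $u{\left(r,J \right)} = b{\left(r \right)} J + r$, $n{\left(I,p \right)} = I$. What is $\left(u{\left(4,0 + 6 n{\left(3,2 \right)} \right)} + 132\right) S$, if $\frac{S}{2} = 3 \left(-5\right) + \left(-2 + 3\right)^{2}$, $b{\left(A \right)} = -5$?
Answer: $-1288$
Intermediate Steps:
$S = -28$ ($S = 2 \left(3 \left(-5\right) + \left(-2 + 3\right)^{2}\right) = 2 \left(-15 + 1^{2}\right) = 2 \left(-15 + 1\right) = 2 \left(-14\right) = -28$)
$u{\left(r,J \right)} = r - 5 J$ ($u{\left(r,J \right)} = - 5 J + r = r - 5 J$)
$\left(u{\left(4,0 + 6 n{\left(3,2 \right)} \right)} + 132\right) S = \left(\left(4 - 5 \left(0 + 6 \cdot 3\right)\right) + 132\right) \left(-28\right) = \left(\left(4 - 5 \left(0 + 18\right)\right) + 132\right) \left(-28\right) = \left(\left(4 - 90\right) + 132\right) \left(-28\right) = \left(-86 + 132\right) \left(-28\right) = 46 \left(-28\right) = -1288$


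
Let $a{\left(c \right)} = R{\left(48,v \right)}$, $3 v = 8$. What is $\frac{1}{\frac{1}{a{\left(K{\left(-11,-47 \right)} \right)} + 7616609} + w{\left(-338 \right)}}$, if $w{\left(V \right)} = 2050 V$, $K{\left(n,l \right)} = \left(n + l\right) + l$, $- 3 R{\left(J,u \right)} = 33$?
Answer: $- \frac{7616598}{5277540754199} \approx -1.4432 \cdot 10^{-6}$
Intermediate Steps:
$v = \frac{8}{3}$ ($v = \frac{1}{3} \cdot 8 = \frac{8}{3} \approx 2.6667$)
$R{\left(J,u \right)} = -11$ ($R{\left(J,u \right)} = \left(- \frac{1}{3}\right) 33 = -11$)
$K{\left(n,l \right)} = n + 2 l$ ($K{\left(n,l \right)} = \left(l + n\right) + l = n + 2 l$)
$a{\left(c \right)} = -11$
$\frac{1}{\frac{1}{a{\left(K{\left(-11,-47 \right)} \right)} + 7616609} + w{\left(-338 \right)}} = \frac{1}{\frac{1}{-11 + 7616609} + 2050 \left(-338\right)} = \frac{1}{\frac{1}{7616598} - 692900} = \frac{1}{- \frac{5277540754199}{7616598}} = - \frac{7616598}{5277540754199}$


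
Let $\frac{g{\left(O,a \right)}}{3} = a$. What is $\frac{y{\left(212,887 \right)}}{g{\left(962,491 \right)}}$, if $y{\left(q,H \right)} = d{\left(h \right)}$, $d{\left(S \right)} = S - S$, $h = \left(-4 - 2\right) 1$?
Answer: $0$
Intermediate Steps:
$g{\left(O,a \right)} = 3 a$
$h = -6$ ($h = \left(-6\right) 1 = -6$)
$d{\left(S \right)} = 0$
$y{\left(q,H \right)} = 0$
$\frac{y{\left(212,887 \right)}}{g{\left(962,491 \right)}} = \frac{0}{3 \cdot 491} = \frac{0}{1473} = 0 \cdot \frac{1}{1473} = 0$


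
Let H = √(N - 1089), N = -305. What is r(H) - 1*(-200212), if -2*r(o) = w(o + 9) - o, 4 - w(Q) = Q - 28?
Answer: 400401/2 + I*√1394 ≈ 2.002e+5 + 37.336*I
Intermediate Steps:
H = I*√1394 (H = √(-305 - 1089) = √(-1394) = I*√1394 ≈ 37.336*I)
w(Q) = 32 - Q (w(Q) = 4 - (Q - 28) = 4 - (-28 + Q) = 4 + (28 - Q) = 32 - Q)
r(o) = -23/2 + o (r(o) = -((32 - (o + 9)) - o)/2 = -((32 - (9 + o)) - o)/2 = -((32 + (-9 - o)) - o)/2 = -((23 - o) - o)/2 = -(23 - 2*o)/2 = -23/2 + o)
r(H) - 1*(-200212) = (-23/2 + I*√1394) - 1*(-200212) = (-23/2 + I*√1394) + 200212 = 400401/2 + I*√1394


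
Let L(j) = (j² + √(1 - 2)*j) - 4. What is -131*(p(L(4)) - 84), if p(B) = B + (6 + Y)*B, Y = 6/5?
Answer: -9432/5 - 21484*I/5 ≈ -1886.4 - 4296.8*I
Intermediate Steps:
Y = 6/5 (Y = 6*(⅕) = 6/5 ≈ 1.2000)
L(j) = -4 + j² + I*j (L(j) = (j² + √(-1)*j) - 4 = (j² + I*j) - 4 = -4 + j² + I*j)
p(B) = 41*B/5 (p(B) = B + (6 + 6/5)*B = B + 36*B/5 = 41*B/5)
-131*(p(L(4)) - 84) = -131*(41*(-4 + 4² + I*4)/5 - 84) = -131*(41*(-4 + 16 + 4*I)/5 - 84) = -131*(41*(12 + 4*I)/5 - 84) = -131*((492/5 + 164*I/5) - 84) = -131*(72/5 + 164*I/5) = -9432/5 - 21484*I/5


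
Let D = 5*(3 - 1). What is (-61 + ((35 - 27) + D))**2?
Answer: 1849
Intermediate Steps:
D = 10 (D = 5*2 = 10)
(-61 + ((35 - 27) + D))**2 = (-61 + ((35 - 27) + 10))**2 = (-61 + (8 + 10))**2 = (-61 + 18)**2 = (-43)**2 = 1849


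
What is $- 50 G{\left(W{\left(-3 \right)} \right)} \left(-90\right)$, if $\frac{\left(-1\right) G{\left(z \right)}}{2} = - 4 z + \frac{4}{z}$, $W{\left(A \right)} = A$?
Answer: $-96000$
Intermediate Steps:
$G{\left(z \right)} = - \frac{8}{z} + 8 z$ ($G{\left(z \right)} = - 2 \left(- 4 z + \frac{4}{z}\right) = - \frac{8}{z} + 8 z$)
$- 50 G{\left(W{\left(-3 \right)} \right)} \left(-90\right) = - 50 \left(- \frac{8}{-3} + 8 \left(-3\right)\right) \left(-90\right) = - 50 \left(\left(-8\right) \left(- \frac{1}{3}\right) - 24\right) \left(-90\right) = - 50 \left(\frac{8}{3} - 24\right) \left(-90\right) = \left(-50\right) \left(- \frac{64}{3}\right) \left(-90\right) = \frac{3200}{3} \left(-90\right) = -96000$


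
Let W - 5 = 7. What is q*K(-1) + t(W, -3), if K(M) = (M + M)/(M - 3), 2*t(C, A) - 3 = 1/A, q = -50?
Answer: -71/3 ≈ -23.667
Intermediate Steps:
W = 12 (W = 5 + 7 = 12)
t(C, A) = 3/2 + 1/(2*A)
K(M) = 2*M/(-3 + M) (K(M) = (2*M)/(-3 + M) = 2*M/(-3 + M))
q*K(-1) + t(W, -3) = -100*(-1)/(-3 - 1) + (1/2)*(1 + 3*(-3))/(-3) = -100*(-1)/(-4) + (1/2)*(-1/3)*(1 - 9) = -100*(-1)*(-1)/4 + (1/2)*(-1/3)*(-8) = -50*1/2 + 4/3 = -25 + 4/3 = -71/3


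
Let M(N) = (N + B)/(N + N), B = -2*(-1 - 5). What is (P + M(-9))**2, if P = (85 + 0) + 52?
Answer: 674041/36 ≈ 18723.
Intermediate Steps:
P = 137 (P = 85 + 52 = 137)
B = 12 (B = -2*(-6) = 12)
M(N) = (12 + N)/(2*N) (M(N) = (N + 12)/(N + N) = (12 + N)/((2*N)) = (12 + N)*(1/(2*N)) = (12 + N)/(2*N))
(P + M(-9))**2 = (137 + (1/2)*(12 - 9)/(-9))**2 = (137 + (1/2)*(-1/9)*3)**2 = (137 - 1/6)**2 = (821/6)**2 = 674041/36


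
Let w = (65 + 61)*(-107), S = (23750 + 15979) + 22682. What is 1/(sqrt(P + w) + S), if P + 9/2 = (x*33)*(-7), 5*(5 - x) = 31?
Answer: 624110/38951461303 - 3*I*sqrt(146770)/38951461303 ≈ 1.6023e-5 - 2.9506e-8*I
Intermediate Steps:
x = -6/5 (x = 5 - 1/5*31 = 5 - 31/5 = -6/5 ≈ -1.2000)
S = 62411 (S = 39729 + 22682 = 62411)
P = 2727/10 (P = -9/2 - 6/5*33*(-7) = -9/2 - 198/5*(-7) = -9/2 + 1386/5 = 2727/10 ≈ 272.70)
w = -13482 (w = 126*(-107) = -13482)
1/(sqrt(P + w) + S) = 1/(sqrt(2727/10 - 13482) + 62411) = 1/(sqrt(-132093/10) + 62411) = 1/(3*I*sqrt(146770)/10 + 62411) = 1/(62411 + 3*I*sqrt(146770)/10)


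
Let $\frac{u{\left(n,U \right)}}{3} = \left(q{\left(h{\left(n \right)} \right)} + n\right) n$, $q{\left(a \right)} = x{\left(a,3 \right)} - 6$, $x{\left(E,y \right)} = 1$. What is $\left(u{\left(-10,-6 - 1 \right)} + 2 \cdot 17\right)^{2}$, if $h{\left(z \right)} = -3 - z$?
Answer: $234256$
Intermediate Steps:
$q{\left(a \right)} = -5$ ($q{\left(a \right)} = 1 - 6 = -5$)
$u{\left(n,U \right)} = 3 n \left(-5 + n\right)$ ($u{\left(n,U \right)} = 3 \left(-5 + n\right) n = 3 n \left(-5 + n\right)$)
$\left(u{\left(-10,-6 - 1 \right)} + 2 \cdot 17\right)^{2} = \left(3 \left(-10\right) \left(-5 - 10\right) + 2 \cdot 17\right)^{2} = \left(3 \left(-10\right) \left(-15\right) + 34\right)^{2} = \left(450 + 34\right)^{2} = 484^{2} = 234256$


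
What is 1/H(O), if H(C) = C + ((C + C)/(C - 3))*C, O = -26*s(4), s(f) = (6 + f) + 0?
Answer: -263/203580 ≈ -0.0012919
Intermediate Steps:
s(f) = 6 + f
O = -260 (O = -26*(6 + 4) = -26*10 = -260)
H(C) = C + 2*C**2/(-3 + C) (H(C) = C + ((2*C)/(-3 + C))*C = C + (2*C/(-3 + C))*C = C + 2*C**2/(-3 + C))
1/H(O) = 1/(3*(-260)*(-1 - 260)/(-3 - 260)) = 1/(3*(-260)*(-261)/(-263)) = 1/(3*(-260)*(-1/263)*(-261)) = 1/(-203580/263) = -263/203580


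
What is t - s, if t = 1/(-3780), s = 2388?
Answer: -9026641/3780 ≈ -2388.0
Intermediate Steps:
t = -1/3780 ≈ -0.00026455
t - s = -1/3780 - 1*2388 = -1/3780 - 2388 = -9026641/3780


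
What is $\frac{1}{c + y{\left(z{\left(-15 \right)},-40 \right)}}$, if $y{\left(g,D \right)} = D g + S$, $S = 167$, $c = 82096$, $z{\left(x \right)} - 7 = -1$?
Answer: $\frac{1}{82023} \approx 1.2192 \cdot 10^{-5}$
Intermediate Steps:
$z{\left(x \right)} = 6$ ($z{\left(x \right)} = 7 - 1 = 6$)
$y{\left(g,D \right)} = 167 + D g$ ($y{\left(g,D \right)} = D g + 167 = 167 + D g$)
$\frac{1}{c + y{\left(z{\left(-15 \right)},-40 \right)}} = \frac{1}{82096 + \left(167 - 240\right)} = \frac{1}{82096 - 73} = \frac{1}{82023}$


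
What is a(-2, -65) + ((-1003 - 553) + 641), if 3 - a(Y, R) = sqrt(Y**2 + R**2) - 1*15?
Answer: -897 - sqrt(4229) ≈ -962.03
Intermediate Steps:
a(Y, R) = 18 - sqrt(R**2 + Y**2) (a(Y, R) = 3 - (sqrt(Y**2 + R**2) - 1*15) = 3 - (sqrt(R**2 + Y**2) - 15) = 3 - (-15 + sqrt(R**2 + Y**2)) = 3 + (15 - sqrt(R**2 + Y**2)) = 18 - sqrt(R**2 + Y**2))
a(-2, -65) + ((-1003 - 553) + 641) = (18 - sqrt((-65)**2 + (-2)**2)) + ((-1003 - 553) + 641) = (18 - sqrt(4225 + 4)) + (-1556 + 641) = (18 - sqrt(4229)) - 915 = -897 - sqrt(4229)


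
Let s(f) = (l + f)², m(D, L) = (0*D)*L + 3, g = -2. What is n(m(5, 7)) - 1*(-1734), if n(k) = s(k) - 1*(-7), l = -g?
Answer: 1766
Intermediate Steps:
l = 2 (l = -1*(-2) = 2)
m(D, L) = 3 (m(D, L) = 0*L + 3 = 0 + 3 = 3)
s(f) = (2 + f)²
n(k) = 7 + (2 + k)² (n(k) = (2 + k)² - 1*(-7) = (2 + k)² + 7 = 7 + (2 + k)²)
n(m(5, 7)) - 1*(-1734) = (7 + (2 + 3)²) - 1*(-1734) = (7 + 5²) + 1734 = (7 + 25) + 1734 = 32 + 1734 = 1766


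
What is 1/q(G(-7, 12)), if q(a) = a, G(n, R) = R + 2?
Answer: 1/14 ≈ 0.071429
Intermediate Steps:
G(n, R) = 2 + R
1/q(G(-7, 12)) = 1/(2 + 12) = 1/14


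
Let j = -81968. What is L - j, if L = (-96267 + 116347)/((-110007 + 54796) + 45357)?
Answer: 403846296/4927 ≈ 81966.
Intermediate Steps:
L = -10040/4927 (L = 20080/(-55211 + 45357) = 20080/(-9854) = 20080*(-1/9854) = -10040/4927 ≈ -2.0378)
L - j = -10040/4927 - 1*(-81968) = -10040/4927 + 81968 = 403846296/4927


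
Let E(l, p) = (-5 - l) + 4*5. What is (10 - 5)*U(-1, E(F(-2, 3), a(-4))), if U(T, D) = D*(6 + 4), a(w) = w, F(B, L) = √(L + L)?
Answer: 750 - 50*√6 ≈ 627.53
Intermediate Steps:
F(B, L) = √2*√L (F(B, L) = √(2*L) = √2*√L)
E(l, p) = 15 - l (E(l, p) = (-5 - l) + 20 = 15 - l)
U(T, D) = 10*D (U(T, D) = D*10 = 10*D)
(10 - 5)*U(-1, E(F(-2, 3), a(-4))) = (10 - 5)*(10*(15 - √2*√3)) = 5*(10*(15 - √6)) = 5*(150 - 10*√6) = 750 - 50*√6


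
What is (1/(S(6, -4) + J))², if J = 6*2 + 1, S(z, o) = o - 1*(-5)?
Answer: 1/196 ≈ 0.0051020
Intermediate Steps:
S(z, o) = 5 + o (S(z, o) = o + 5 = 5 + o)
J = 13 (J = 12 + 1 = 13)
(1/(S(6, -4) + J))² = (1/((5 - 4) + 13))² = (1/(1 + 13))² = (1/14)² = 1/196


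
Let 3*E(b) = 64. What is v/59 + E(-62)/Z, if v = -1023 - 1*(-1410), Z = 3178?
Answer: 1846717/281253 ≈ 6.5660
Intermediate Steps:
E(b) = 64/3 (E(b) = (⅓)*64 = 64/3)
v = 387 (v = -1023 + 1410 = 387)
v/59 + E(-62)/Z = 387/59 + (64/3)/3178 = 387*(1/59) + (64/3)*(1/3178) = 387/59 + 32/4767 = 1846717/281253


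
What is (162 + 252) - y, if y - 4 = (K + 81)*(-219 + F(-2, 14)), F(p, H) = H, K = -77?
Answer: 1230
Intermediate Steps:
y = -816 (y = 4 + (-77 + 81)*(-219 + 14) = 4 + 4*(-205) = 4 - 820 = -816)
(162 + 252) - y = (162 + 252) - 1*(-816) = 414 + 816 = 1230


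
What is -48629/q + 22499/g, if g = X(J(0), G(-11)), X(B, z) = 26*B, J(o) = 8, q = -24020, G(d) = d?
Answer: 137635203/1249040 ≈ 110.19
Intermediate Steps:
g = 208 (g = 26*8 = 208)
-48629/q + 22499/g = -48629/(-24020) + 22499/208 = -48629*(-1/24020) + 22499*(1/208) = 48629/24020 + 22499/208 = 137635203/1249040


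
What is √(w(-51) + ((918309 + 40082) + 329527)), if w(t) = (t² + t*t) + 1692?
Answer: 6*√35967 ≈ 1137.9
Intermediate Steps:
w(t) = 1692 + 2*t² (w(t) = (t² + t²) + 1692 = 2*t² + 1692 = 1692 + 2*t²)
√(w(-51) + ((918309 + 40082) + 329527)) = √((1692 + 2*(-51)²) + ((918309 + 40082) + 329527)) = √((1692 + 2*2601) + (958391 + 329527)) = √((1692 + 5202) + 1287918) = √(6894 + 1287918) = √1294812 = 6*√35967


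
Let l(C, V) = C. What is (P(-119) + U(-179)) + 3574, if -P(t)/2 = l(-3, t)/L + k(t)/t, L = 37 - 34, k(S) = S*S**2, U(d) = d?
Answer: -24925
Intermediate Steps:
k(S) = S**3
L = 3
P(t) = 2 - 2*t**2 (P(t) = -2*(-3/3 + t**3/t) = -2*(-3*1/3 + t**2) = -2*(-1 + t**2) = 2 - 2*t**2)
(P(-119) + U(-179)) + 3574 = ((2 - 2*(-119)**2) - 179) + 3574 = ((2 - 2*14161) - 179) + 3574 = ((2 - 28322) - 179) + 3574 = (-28320 - 179) + 3574 = -28499 + 3574 = -24925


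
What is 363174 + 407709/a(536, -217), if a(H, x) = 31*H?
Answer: 6034906893/16616 ≈ 3.6320e+5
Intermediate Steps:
363174 + 407709/a(536, -217) = 363174 + 407709/((31*536)) = 363174 + 407709/16616 = 6034906893/16616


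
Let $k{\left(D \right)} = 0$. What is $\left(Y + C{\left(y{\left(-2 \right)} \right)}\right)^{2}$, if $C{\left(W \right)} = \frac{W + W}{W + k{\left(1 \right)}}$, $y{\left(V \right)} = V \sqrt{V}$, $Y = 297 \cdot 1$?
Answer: $89401$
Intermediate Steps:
$Y = 297$
$y{\left(V \right)} = V^{\frac{3}{2}}$
$C{\left(W \right)} = 2$ ($C{\left(W \right)} = \frac{W + W}{W + 0} = \frac{2 W}{W} = 2$)
$\left(Y + C{\left(y{\left(-2 \right)} \right)}\right)^{2} = \left(297 + 2\right)^{2} = 299^{2} = 89401$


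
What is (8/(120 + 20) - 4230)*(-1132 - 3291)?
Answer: 654816304/35 ≈ 1.8709e+7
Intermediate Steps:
(8/(120 + 20) - 4230)*(-1132 - 3291) = (8/140 - 4230)*(-4423) = (8*(1/140) - 4230)*(-4423) = (2/35 - 4230)*(-4423) = -148048/35*(-4423) = 654816304/35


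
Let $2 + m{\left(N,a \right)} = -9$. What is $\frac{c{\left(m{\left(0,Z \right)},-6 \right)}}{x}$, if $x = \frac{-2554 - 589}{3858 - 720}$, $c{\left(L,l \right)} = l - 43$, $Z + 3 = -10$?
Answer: $\frac{21966}{449} \approx 48.922$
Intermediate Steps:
$Z = -13$ ($Z = -3 - 10 = -13$)
$m{\left(N,a \right)} = -11$ ($m{\left(N,a \right)} = -2 - 9 = -11$)
$c{\left(L,l \right)} = -43 + l$ ($c{\left(L,l \right)} = l - 43 = -43 + l$)
$x = - \frac{3143}{3138} \approx -1.0016$
$\frac{c{\left(m{\left(0,Z \right)},-6 \right)}}{x} = \frac{-43 - 6}{- \frac{3143}{3138}} = \left(-49\right) \left(- \frac{3138}{3143}\right) = \frac{21966}{449}$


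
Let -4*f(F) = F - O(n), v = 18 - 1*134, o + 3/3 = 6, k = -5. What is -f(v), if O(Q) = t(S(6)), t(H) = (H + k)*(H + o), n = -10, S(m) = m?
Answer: -127/4 ≈ -31.750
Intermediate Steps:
o = 5 (o = -1 + 6 = 5)
v = -116 (v = 18 - 134 = -116)
t(H) = (-5 + H)*(5 + H) (t(H) = (H - 5)*(H + 5) = (-5 + H)*(5 + H))
O(Q) = 11 (O(Q) = -25 + 6² = -25 + 36 = 11)
f(F) = 11/4 - F/4 (f(F) = -(F - 1*11)/4 = -(F - 11)/4 = -(-11 + F)/4 = 11/4 - F/4)
-f(v) = -(11/4 - ¼*(-116)) = -(11/4 + 29) = -1*127/4 = -127/4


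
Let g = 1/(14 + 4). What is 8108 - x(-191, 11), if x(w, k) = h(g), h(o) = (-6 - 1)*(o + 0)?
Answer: 145951/18 ≈ 8108.4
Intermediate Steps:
g = 1/18 ≈ 0.055556
h(o) = -7*o
x(w, k) = -7/18 (x(w, k) = -7*1/18 = -7/18)
8108 - x(-191, 11) = 8108 - 1*(-7/18) = 8108 + 7/18 = 145951/18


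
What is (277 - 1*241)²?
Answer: 1296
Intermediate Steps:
(277 - 1*241)² = (277 - 241)² = 36² = 1296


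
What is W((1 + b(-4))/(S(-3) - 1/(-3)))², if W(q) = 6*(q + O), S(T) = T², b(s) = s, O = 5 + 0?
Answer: 154449/196 ≈ 788.00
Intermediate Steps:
O = 5
W(q) = 30 + 6*q (W(q) = 6*(q + 5) = 6*(5 + q) = 30 + 6*q)
W((1 + b(-4))/(S(-3) - 1/(-3)))² = (30 + 6*((1 - 4)/((-3)² - 1/(-3))))² = (30 + 6*(-3/(9 - 1*(-⅓))))² = (30 + 6*(-3/(9 + ⅓)))² = (30 + 6*(-3/28/3))² = (30 + 6*(-3*3/28))² = (30 + 6*(-9/28))² = (30 - 27/14)² = (393/14)² = 154449/196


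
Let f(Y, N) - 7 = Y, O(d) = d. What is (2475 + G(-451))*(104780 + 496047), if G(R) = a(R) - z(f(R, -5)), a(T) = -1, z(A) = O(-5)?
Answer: 1489450133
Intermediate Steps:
f(Y, N) = 7 + Y
z(A) = -5
G(R) = 4 (G(R) = -1 - 1*(-5) = -1 + 5 = 4)
(2475 + G(-451))*(104780 + 496047) = (2475 + 4)*(104780 + 496047) = 2479*600827 = 1489450133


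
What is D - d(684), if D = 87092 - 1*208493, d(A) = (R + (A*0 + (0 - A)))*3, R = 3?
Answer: -119358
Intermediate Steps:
d(A) = 9 - 3*A (d(A) = (3 + (A*0 + (0 - A)))*3 = (3 + (0 - A))*3 = (3 - A)*3 = 9 - 3*A)
D = -121401 (D = 87092 - 208493 = -121401)
D - d(684) = -121401 - (9 - 3*684) = -121401 - (9 - 2052) = -121401 - 1*(-2043) = -121401 + 2043 = -119358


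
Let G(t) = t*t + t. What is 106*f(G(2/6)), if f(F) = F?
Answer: 424/9 ≈ 47.111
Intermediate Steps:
G(t) = t + t² (G(t) = t² + t = t + t²)
106*f(G(2/6)) = 106*((2/6)*(1 + 2/6)) = 106*((2*(⅙))*(1 + 2*(⅙))) = 106*((1 + ⅓)/3) = 106*((⅓)*(4/3)) = 106*(4/9) = 424/9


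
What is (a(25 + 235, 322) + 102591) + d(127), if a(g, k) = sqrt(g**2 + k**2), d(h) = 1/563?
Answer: 57758734/563 + 2*sqrt(42821) ≈ 1.0300e+5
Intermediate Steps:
d(h) = 1/563
(a(25 + 235, 322) + 102591) + d(127) = (sqrt((25 + 235)**2 + 322**2) + 102591) + 1/563 = (sqrt(260**2 + 103684) + 102591) + 1/563 = (sqrt(67600 + 103684) + 102591) + 1/563 = (sqrt(171284) + 102591) + 1/563 = (2*sqrt(42821) + 102591) + 1/563 = (102591 + 2*sqrt(42821)) + 1/563 = 57758734/563 + 2*sqrt(42821)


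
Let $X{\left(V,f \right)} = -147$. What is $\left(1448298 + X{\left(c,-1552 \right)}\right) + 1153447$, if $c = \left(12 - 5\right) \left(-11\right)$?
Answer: $2601598$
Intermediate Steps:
$c = -77$ ($c = 7 \left(-11\right) = -77$)
$\left(1448298 + X{\left(c,-1552 \right)}\right) + 1153447 = \left(1448298 - 147\right) + 1153447 = 1448151 + 1153447 = 2601598$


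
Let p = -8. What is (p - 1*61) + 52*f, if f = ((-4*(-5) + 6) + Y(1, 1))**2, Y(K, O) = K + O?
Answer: 40699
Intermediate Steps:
f = 784 (f = ((-4*(-5) + 6) + (1 + 1))**2 = ((20 + 6) + 2)**2 = (26 + 2)**2 = 28**2 = 784)
(p - 1*61) + 52*f = (-8 - 1*61) + 52*784 = (-8 - 61) + 40768 = -69 + 40768 = 40699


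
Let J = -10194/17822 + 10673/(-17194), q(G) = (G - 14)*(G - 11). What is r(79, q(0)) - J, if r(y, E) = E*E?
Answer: 3633847092465/153215734 ≈ 23717.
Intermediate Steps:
q(G) = (-14 + G)*(-11 + G)
J = -182744921/153215734 (J = -10194*1/17822 + 10673*(-1/17194) = -5097/8911 - 10673/17194 = -182744921/153215734 ≈ -1.1927)
r(y, E) = E²
r(79, q(0)) - J = (154 + 0² - 25*0)² - 1*(-182744921/153215734) = (154 + 0 + 0)² + 182744921/153215734 = 154² + 182744921/153215734 = 23716 + 182744921/153215734 = 3633847092465/153215734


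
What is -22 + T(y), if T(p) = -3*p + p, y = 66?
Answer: -154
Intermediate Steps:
T(p) = -2*p
-22 + T(y) = -22 - 2*66 = -22 - 132 = -154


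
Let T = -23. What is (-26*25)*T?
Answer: 14950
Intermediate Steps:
(-26*25)*T = -26*25*(-23) = -650*(-23) = 14950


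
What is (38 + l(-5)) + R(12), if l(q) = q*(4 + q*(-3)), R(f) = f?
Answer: -45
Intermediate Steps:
l(q) = q*(4 - 3*q)
(38 + l(-5)) + R(12) = (38 - 5*(4 - 3*(-5))) + 12 = (38 - 5*(4 + 15)) + 12 = (38 - 5*19) + 12 = (38 - 95) + 12 = -57 + 12 = -45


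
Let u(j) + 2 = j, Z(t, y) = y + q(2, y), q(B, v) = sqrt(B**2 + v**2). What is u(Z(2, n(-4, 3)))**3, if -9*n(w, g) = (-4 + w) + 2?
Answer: -544/27 + 176*sqrt(10)/27 ≈ 0.46522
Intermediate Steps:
n(w, g) = 2/9 - w/9 (n(w, g) = -((-4 + w) + 2)/9 = -(-2 + w)/9 = 2/9 - w/9)
Z(t, y) = y + sqrt(4 + y**2) (Z(t, y) = y + sqrt(2**2 + y**2) = y + sqrt(4 + y**2))
u(j) = -2 + j
u(Z(2, n(-4, 3)))**3 = (-2 + ((2/9 - 1/9*(-4)) + sqrt(4 + (2/9 - 1/9*(-4))**2)))**3 = (-2 + ((2/9 + 4/9) + sqrt(4 + (2/9 + 4/9)**2)))**3 = (-2 + (2/3 + sqrt(4 + (2/3)**2)))**3 = (-2 + (2/3 + sqrt(4 + 4/9)))**3 = (-2 + (2/3 + sqrt(40/9)))**3 = (-2 + (2/3 + 2*sqrt(10)/3))**3 = (-4/3 + 2*sqrt(10)/3)**3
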